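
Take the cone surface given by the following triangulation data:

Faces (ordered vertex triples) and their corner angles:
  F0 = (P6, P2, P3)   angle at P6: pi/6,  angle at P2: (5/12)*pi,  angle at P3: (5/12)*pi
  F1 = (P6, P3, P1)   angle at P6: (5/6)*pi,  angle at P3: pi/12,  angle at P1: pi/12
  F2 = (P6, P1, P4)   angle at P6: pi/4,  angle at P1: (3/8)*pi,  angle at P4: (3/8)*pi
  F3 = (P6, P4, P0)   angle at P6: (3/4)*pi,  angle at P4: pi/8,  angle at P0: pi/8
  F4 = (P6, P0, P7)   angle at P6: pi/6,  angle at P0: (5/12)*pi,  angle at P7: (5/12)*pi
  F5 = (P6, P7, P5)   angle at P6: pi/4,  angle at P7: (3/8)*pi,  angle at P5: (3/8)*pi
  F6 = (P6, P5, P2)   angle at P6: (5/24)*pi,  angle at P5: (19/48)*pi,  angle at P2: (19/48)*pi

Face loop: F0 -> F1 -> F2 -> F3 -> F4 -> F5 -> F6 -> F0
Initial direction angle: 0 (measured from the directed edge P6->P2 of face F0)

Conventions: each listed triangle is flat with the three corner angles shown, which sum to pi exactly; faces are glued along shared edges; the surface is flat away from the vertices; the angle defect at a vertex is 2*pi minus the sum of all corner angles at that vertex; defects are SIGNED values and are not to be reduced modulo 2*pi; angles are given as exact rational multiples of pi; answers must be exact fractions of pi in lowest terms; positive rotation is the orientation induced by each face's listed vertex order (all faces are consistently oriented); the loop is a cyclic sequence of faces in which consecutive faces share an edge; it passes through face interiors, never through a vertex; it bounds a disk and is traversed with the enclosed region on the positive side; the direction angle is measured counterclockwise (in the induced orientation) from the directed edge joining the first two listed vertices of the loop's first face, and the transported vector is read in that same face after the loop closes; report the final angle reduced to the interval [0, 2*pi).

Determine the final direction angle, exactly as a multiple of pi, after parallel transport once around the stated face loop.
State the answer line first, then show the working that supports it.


Answer: final direction angle = (11/8)*pi

enclosed vertex P6: corner angles sum to (21/8)*pi, defect = 2*pi - (21/8)*pi = (-5/8)*pi
summing the enclosed defects onto the initial angle, mod 2*pi in the induced orientation:
final angle = 0 - (5/8)*pi = (11/8)*pi (mod 2*pi)


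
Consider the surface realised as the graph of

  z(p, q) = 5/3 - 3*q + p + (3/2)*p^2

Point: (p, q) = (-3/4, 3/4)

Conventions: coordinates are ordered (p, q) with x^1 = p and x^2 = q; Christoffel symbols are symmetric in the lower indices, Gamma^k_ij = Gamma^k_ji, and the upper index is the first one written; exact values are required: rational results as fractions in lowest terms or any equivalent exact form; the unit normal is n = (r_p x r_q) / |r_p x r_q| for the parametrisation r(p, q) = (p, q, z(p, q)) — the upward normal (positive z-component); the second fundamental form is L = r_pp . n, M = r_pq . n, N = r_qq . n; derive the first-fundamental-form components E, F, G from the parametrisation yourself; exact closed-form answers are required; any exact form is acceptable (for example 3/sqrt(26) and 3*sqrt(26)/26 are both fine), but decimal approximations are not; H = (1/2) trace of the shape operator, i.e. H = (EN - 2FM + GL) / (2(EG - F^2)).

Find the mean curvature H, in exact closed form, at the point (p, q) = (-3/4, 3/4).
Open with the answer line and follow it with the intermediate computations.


Answer: H = 192*sqrt(185)/6845

z_p = -5/4, z_q = -3, z_pp = 3, z_pq = 0, z_qq = 0
E = 41/16, F = 15/4, G = 10; answer radicand W^2 = 185/16
unnormalised second-form numerators: l = 3, m = 0, n = 0; L = l/sqrt(185/16), and similarly M = m/sqrt(W^2), N = n/sqrt(W^2)
H = (E*n - 2*F*m + G*l) / (2*(EG - F^2)*sqrt(W^2)); E*n - 2*F*m + G*l = 30, EG - F^2 = 185/16, so H = (48/37)/sqrt(185/16)


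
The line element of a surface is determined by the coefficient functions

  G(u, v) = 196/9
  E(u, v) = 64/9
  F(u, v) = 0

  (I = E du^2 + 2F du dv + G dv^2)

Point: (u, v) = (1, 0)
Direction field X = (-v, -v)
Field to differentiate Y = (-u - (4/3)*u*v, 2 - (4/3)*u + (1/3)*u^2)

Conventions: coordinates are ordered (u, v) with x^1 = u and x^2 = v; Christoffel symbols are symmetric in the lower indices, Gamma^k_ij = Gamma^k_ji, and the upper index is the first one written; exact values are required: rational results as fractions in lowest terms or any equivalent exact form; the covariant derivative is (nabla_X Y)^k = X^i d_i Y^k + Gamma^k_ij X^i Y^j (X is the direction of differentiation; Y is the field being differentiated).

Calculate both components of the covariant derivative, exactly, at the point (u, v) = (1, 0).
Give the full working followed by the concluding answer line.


E = 64/9, F = 0, G = 196/9 at the point
E_u = 0, E_v = 0, F_u = 0, F_v = 0, G_u = 0, G_v = 0
EG - F^2 = 12544/81;  g^inv = (81/12544) * [[196/9, 0], [0, 64/9]]
first-kind symbols [ij,l] = (1/2)(d_i g_jl + d_j g_il - d_l g_ij): [uu,u] = E_u/2 = 0, [uu,v] = F_u - E_v/2 = 0, [uv,u] = E_v/2 = 0, [uv,v] = G_u/2 = 0, [vv,u] = F_v - G_u/2 = 0, [vv,v] = G_v/2 = 0
Gamma^u_ij = (G*[ij,u] - F*[ij,v])/(EG - F^2), Gamma^v_ij = (E*[ij,v] - F*[ij,u])/(EG - F^2)
Gamma_uuu = 0, Gamma_uuv = 0, Gamma_uvv = 0, Gamma_vuu = 0, Gamma_vuv = 0, Gamma_vvv = 0
X = (0, 0), Y = (-1, 1) at the point

Answer: (nabla_X Y)^u = 0, (nabla_X Y)^v = 0


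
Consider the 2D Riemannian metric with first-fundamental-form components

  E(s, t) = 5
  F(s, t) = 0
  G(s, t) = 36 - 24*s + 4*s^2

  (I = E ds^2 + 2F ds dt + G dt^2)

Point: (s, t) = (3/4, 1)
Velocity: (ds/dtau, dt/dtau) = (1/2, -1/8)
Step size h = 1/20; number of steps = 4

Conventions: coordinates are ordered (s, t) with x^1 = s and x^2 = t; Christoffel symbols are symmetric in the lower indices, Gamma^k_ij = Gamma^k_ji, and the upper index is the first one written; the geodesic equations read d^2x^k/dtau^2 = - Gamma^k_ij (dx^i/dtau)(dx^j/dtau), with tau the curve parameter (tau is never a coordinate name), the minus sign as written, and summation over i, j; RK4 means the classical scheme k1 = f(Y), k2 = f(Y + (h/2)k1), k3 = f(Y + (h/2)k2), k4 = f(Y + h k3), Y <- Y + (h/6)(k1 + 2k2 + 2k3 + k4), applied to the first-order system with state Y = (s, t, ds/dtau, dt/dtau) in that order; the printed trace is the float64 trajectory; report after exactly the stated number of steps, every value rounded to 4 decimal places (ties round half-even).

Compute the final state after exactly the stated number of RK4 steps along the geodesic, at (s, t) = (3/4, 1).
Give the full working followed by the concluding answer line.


f(Y) = (ds/dtau, dt/dtau, -Gamma^s_ij Y'^i Y'^j, -Gamma^t_ij Y'^i Y'^j) with the Gammas evaluated at the stage position; h = 0.050000; intermediate values shown to 6 dp
step 0: s = 0.7500, t = 1.0000, ds/dtau = 0.5000, dt/dtau = -0.1250
step 1:
  k1: at (s, t) = (0.750000, 1.000000), (ds/dtau, dt/dtau) = (0.500000, -0.125000); Gamma_sss = 0.000000, Gamma_sst = 0.000000, Gamma_stt = 1.800000, Gamma_tss = 0.000000, Gamma_tst = -0.444444, Gamma_ttt = 0.000000; k1 = (0.500000, -0.125000, -0.028125, -0.055556)
  k2: at (s, t) = (0.762500, 0.996875), (ds/dtau, dt/dtau) = (0.499297, -0.126389); Gamma_sss = 0.000000, Gamma_sst = 0.000000, Gamma_stt = 1.790000, Gamma_tss = 0.000000, Gamma_tst = -0.446927, Gamma_ttt = 0.000000; k2 = (0.499297, -0.126389, -0.028594, -0.056407)
  k3: at (s, t) = (0.762482, 0.996840), (ds/dtau, dt/dtau) = (0.499285, -0.126410); Gamma_sss = 0.000000, Gamma_sst = 0.000000, Gamma_stt = 1.790014, Gamma_tss = 0.000000, Gamma_tst = -0.446924, Gamma_ttt = 0.000000; k3 = (0.499285, -0.126410, -0.028604, -0.056415)
  k4: at (s, t) = (0.774964, 0.993679), (ds/dtau, dt/dtau) = (0.498570, -0.127821); Gamma_sss = 0.000000, Gamma_sst = 0.000000, Gamma_stt = 1.780029, Gamma_tss = 0.000000, Gamma_tst = -0.449431, Gamma_ttt = 0.000000; k4 = (0.498570, -0.127821, -0.029082, -0.057282)
  Y <- Y + (h/6)(k1 + 2k2 + 2k3 + k4): s = 0.7750, t = 0.9937, ds/dtau = 0.4986, dt/dtau = -0.1278
step 2:
  k1: at (s, t) = (0.774964, 0.993680), (ds/dtau, dt/dtau) = (0.498570, -0.127821); Gamma_sss = 0.000000, Gamma_sst = 0.000000, Gamma_stt = 1.780028, Gamma_tss = 0.000000, Gamma_tst = -0.449431, Gamma_ttt = 0.000000; k1 = (0.498570, -0.127821, -0.029082, -0.057282)
  k2: at (s, t) = (0.787429, 0.990484), (ds/dtau, dt/dtau) = (0.497843, -0.129253); Gamma_sss = 0.000000, Gamma_sst = 0.000000, Gamma_stt = 1.770057, Gamma_tss = 0.000000, Gamma_tst = -0.451963, Gamma_ttt = 0.000000; k2 = (0.497843, -0.129253, -0.029571, -0.058165)
  k3: at (s, t) = (0.787411, 0.990449), (ds/dtau, dt/dtau) = (0.497831, -0.129275); Gamma_sss = 0.000000, Gamma_sst = 0.000000, Gamma_stt = 1.770072, Gamma_tss = 0.000000, Gamma_tst = -0.451959, Gamma_ttt = 0.000000; k3 = (0.497831, -0.129275, -0.029581, -0.058173)
  k4: at (s, t) = (0.799856, 0.987216), (ds/dtau, dt/dtau) = (0.497091, -0.130729); Gamma_sss = 0.000000, Gamma_sst = 0.000000, Gamma_stt = 1.760115, Gamma_tss = 0.000000, Gamma_tst = -0.454516, Gamma_ttt = 0.000000; k4 = (0.497091, -0.130729, -0.030081, -0.059073)
  Y <- Y + (h/6)(k1 + 2k2 + 2k3 + k4): s = 0.7999, t = 0.9872, ds/dtau = 0.4971, dt/dtau = -0.1307
step 3:
  k1: at (s, t) = (0.799856, 0.987216), (ds/dtau, dt/dtau) = (0.497091, -0.130729); Gamma_sss = 0.000000, Gamma_sst = 0.000000, Gamma_stt = 1.760115, Gamma_tss = 0.000000, Gamma_tst = -0.454516, Gamma_ttt = 0.000000; k1 = (0.497091, -0.130729, -0.030081, -0.059073)
  k2: at (s, t) = (0.812283, 0.983948), (ds/dtau, dt/dtau) = (0.496339, -0.132206); Gamma_sss = 0.000000, Gamma_sst = 0.000000, Gamma_stt = 1.750173, Gamma_tss = 0.000000, Gamma_tst = -0.457098, Gamma_ttt = 0.000000; k2 = (0.496339, -0.132206, -0.030590, -0.059989)
  k3: at (s, t) = (0.812265, 0.983911), (ds/dtau, dt/dtau) = (0.496326, -0.132229); Gamma_sss = 0.000000, Gamma_sst = 0.000000, Gamma_stt = 1.750188, Gamma_tss = 0.000000, Gamma_tst = -0.457094, Gamma_ttt = 0.000000; k3 = (0.496326, -0.132229, -0.030601, -0.059997)
  k4: at (s, t) = (0.824673, 0.980605), (ds/dtau, dt/dtau) = (0.495561, -0.133729); Gamma_sss = 0.000000, Gamma_sst = 0.000000, Gamma_stt = 1.740262, Gamma_tss = 0.000000, Gamma_tst = -0.459701, Gamma_ttt = 0.000000; k4 = (0.495561, -0.133729, -0.031122, -0.060930)
  Y <- Y + (h/6)(k1 + 2k2 + 2k3 + k4): s = 0.8247, t = 0.9806, ds/dtau = 0.4956, dt/dtau = -0.1337
step 4:
  k1: at (s, t) = (0.824673, 0.980605), (ds/dtau, dt/dtau) = (0.495561, -0.133729); Gamma_sss = 0.000000, Gamma_sst = 0.000000, Gamma_stt = 1.740262, Gamma_tss = 0.000000, Gamma_tst = -0.459701, Gamma_ttt = 0.000000; k1 = (0.495561, -0.133729, -0.031122, -0.060930)
  k2: at (s, t) = (0.837062, 0.977262), (ds/dtau, dt/dtau) = (0.494783, -0.135252); Gamma_sss = 0.000000, Gamma_sst = 0.000000, Gamma_stt = 1.730351, Gamma_tss = 0.000000, Gamma_tst = -0.462334, Gamma_ttt = 0.000000; k2 = (0.494783, -0.135252, -0.031654, -0.061879)
  k3: at (s, t) = (0.837042, 0.977224), (ds/dtau, dt/dtau) = (0.494770, -0.135276); Gamma_sss = 0.000000, Gamma_sst = 0.000000, Gamma_stt = 1.730366, Gamma_tss = 0.000000, Gamma_tst = -0.462330, Gamma_ttt = 0.000000; k3 = (0.494770, -0.135276, -0.031665, -0.061888)
  k4: at (s, t) = (0.849411, 0.973842), (ds/dtau, dt/dtau) = (0.493978, -0.136823); Gamma_sss = 0.000000, Gamma_sst = 0.000000, Gamma_stt = 1.720471, Gamma_tss = 0.000000, Gamma_tst = -0.464989, Gamma_ttt = 0.000000; k4 = (0.493978, -0.136823, -0.032208, -0.062855)
  Y <- Y + (h/6)(k1 + 2k2 + 2k3 + k4): s = 0.8494, t = 0.9738, ds/dtau = 0.4940, dt/dtau = -0.1368

Answer: s = 0.8494, t = 0.9738, ds/dtau = 0.4940, dt/dtau = -0.1368


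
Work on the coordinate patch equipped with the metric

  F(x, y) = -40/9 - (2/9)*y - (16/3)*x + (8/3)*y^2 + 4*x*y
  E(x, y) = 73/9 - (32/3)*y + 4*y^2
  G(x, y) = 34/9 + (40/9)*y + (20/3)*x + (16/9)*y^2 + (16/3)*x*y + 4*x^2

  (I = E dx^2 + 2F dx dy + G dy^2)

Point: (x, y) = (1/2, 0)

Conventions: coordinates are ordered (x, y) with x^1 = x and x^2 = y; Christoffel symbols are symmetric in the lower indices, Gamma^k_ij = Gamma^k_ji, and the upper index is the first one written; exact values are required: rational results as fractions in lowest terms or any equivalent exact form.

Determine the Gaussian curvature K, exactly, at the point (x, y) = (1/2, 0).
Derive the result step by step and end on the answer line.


E = 73/9, F = -64/9, G = 73/9, EG - F^2 = 137/9 at the point
E_x = 0, E_y = -32/3, F_x = -16/3, F_y = 16/9, G_x = 32/3, G_y = 64/9
E_yy = 8, F_xy = 4, G_xx = 8
Using the Brioschi determinant formula for K from the metric derivatives:
M1 = [[-E_yy/2 + F_xy - G_xx/2, E_x/2, F_x - E_y/2], [F_y - G_x/2, E, F], [G_y/2, F, G]] = [[-4, 0, 0], [-32/9, 73/9, -64/9], [32/9, -64/9, 73/9]]; det M1 = -548/9
M2 = [[0, E_y/2, G_x/2], [E_y/2, E, F], [G_x/2, F, G]] = [[0, -16/3, 16/3], [-16/3, 73/9, -64/9], [16/3, -64/9, 73/9]]; det M2 = -512/9
det M1 - det M2 = -4; K = -4 / (137/9)^2 = -324/18769

Answer: K = -324/18769


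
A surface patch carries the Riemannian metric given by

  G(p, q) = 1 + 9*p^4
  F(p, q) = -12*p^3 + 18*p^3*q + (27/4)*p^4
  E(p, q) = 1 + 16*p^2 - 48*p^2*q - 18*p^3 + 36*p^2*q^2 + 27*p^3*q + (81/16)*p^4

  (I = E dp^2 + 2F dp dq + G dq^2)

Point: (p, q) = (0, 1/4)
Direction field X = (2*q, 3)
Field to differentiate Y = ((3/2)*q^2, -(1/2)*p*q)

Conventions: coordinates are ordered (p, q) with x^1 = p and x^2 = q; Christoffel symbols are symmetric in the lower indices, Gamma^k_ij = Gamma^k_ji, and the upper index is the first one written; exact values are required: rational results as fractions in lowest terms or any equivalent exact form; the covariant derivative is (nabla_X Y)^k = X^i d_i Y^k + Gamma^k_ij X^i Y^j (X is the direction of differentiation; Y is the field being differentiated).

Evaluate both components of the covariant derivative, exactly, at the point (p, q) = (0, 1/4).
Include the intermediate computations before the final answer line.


E = 1, F = 0, G = 1 at the point
E_p = 0, E_q = 0, F_p = 0, F_q = 0, G_p = 0, G_q = 0
EG - F^2 = 1;  g^inv = (1) * [[1, 0], [0, 1]]
first-kind symbols [ij,l] = (1/2)(d_i g_jl + d_j g_il - d_l g_ij): [pp,p] = E_p/2 = 0, [pp,q] = F_p - E_q/2 = 0, [pq,p] = E_q/2 = 0, [pq,q] = G_p/2 = 0, [qq,p] = F_q - G_p/2 = 0, [qq,q] = G_q/2 = 0
Gamma^p_ij = (G*[ij,p] - F*[ij,q])/(EG - F^2), Gamma^q_ij = (E*[ij,q] - F*[ij,p])/(EG - F^2)
Gamma_ppp = 0, Gamma_ppq = 0, Gamma_pqq = 0, Gamma_qpp = 0, Gamma_qpq = 0, Gamma_qqq = 0
X = (1/2, 3), Y = (3/32, 0) at the point

Answer: (nabla_X Y)^p = 9/4, (nabla_X Y)^q = -1/16


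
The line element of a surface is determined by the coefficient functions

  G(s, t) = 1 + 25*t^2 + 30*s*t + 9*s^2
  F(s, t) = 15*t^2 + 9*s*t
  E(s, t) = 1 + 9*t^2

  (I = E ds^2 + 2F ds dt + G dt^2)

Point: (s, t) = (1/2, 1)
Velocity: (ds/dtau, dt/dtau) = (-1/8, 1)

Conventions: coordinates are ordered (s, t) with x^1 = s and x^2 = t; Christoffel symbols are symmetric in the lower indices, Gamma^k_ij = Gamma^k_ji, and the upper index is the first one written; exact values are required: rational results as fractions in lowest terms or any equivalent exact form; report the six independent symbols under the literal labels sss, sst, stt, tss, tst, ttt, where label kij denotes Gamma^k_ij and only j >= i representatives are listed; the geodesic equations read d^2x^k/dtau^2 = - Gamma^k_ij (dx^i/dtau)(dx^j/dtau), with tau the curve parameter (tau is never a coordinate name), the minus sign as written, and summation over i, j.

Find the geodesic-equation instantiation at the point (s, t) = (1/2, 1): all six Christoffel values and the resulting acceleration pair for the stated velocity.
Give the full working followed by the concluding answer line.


E = 10, F = 39/2, G = 173/4 at the point
E_s = 0, E_t = 18, F_s = 9, F_t = 69/2, G_s = 39, G_t = 65
EG - F^2 = 209/4;  g^inv = (4/209) * [[173/4, -39/2], [-39/2, 10]]
first-kind symbols [ij,l] = (1/2)(d_i g_jl + d_j g_il - d_l g_ij): [ss,s] = E_s/2 = 0, [ss,t] = F_s - E_t/2 = 0, [st,s] = E_t/2 = 9, [st,t] = G_s/2 = 39/2, [tt,s] = F_t - G_s/2 = 15, [tt,t] = G_t/2 = 65/2
Gamma^s_ij = (G*[ij,s] - F*[ij,t])/(EG - F^2), Gamma^t_ij = (E*[ij,t] - F*[ij,s])/(EG - F^2)
Gamma_sss = 0, Gamma_sst = 36/209, Gamma_stt = 60/209, Gamma_tss = 0, Gamma_tst = 78/209, Gamma_ttt = 130/209
d^2s/dtau^2 = -(Gamma_sss*(-1/8)^2 + 2*Gamma_sst*(-1/8)*(1) + Gamma_stt*(1)^2) = -51/209
d^2t/dtau^2 = -(Gamma_tss*(-1/8)^2 + 2*Gamma_tst*(-1/8)*(1) + Gamma_ttt*(1)^2) = -221/418

Answer: Gamma_sss = 0, Gamma_sst = 36/209, Gamma_stt = 60/209, Gamma_tss = 0, Gamma_tst = 78/209, Gamma_ttt = 130/209; accelerations (d^2s/dtau^2, d^2t/dtau^2) = (-51/209, -221/418)


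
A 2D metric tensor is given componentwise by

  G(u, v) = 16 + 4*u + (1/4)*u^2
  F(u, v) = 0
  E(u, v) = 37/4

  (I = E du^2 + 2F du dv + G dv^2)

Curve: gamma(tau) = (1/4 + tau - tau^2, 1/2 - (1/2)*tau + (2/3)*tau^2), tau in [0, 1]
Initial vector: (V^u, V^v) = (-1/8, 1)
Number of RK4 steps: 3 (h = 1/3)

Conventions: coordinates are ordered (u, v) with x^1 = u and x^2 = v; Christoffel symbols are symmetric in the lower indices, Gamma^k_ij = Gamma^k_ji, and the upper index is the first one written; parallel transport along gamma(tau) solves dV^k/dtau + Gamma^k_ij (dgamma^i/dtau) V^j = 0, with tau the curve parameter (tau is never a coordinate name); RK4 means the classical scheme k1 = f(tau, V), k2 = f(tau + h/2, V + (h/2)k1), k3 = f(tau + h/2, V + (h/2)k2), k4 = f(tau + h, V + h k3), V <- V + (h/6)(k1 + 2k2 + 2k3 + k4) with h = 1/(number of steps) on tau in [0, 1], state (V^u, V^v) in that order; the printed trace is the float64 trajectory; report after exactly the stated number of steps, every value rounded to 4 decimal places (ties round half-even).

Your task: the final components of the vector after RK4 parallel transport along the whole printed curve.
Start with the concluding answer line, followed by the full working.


Answer: V^u = -0.0878, V^v = 1.0021

gamma'(tau) = (1 - 2*tau, -1/2 + (4/3)*tau); f(tau, V)^k = -Gamma^k_ij(gamma(tau)) gamma'^i(tau) V^j; h = 1/3; intermediate values shown to 6 dp
curve data and Christoffel symbols at the stage parameters:
  tau = 0.000000: gamma = (0.250000, 0.500000), gamma' = (1.000000, -0.500000); Gamma_uuu = 0.000000, Gamma_uuv = 0.000000, Gamma_uvv = -0.222973, Gamma_vuu = 0.000000, Gamma_vuv = 0.121212, Gamma_vvv = 0.000000
  tau = 0.166667: gamma = (0.388889, 0.435185), gamma' = (0.666667, -0.277778); Gamma_uuu = 0.000000, Gamma_uuv = 0.000000, Gamma_uvv = -0.226727, Gamma_vuu = 0.000000, Gamma_vuv = 0.119205, Gamma_vvv = 0.000000
  tau = 0.333333: gamma = (0.472222, 0.407407), gamma' = (0.333333, -0.055556); Gamma_uuu = 0.000000, Gamma_uuv = 0.000000, Gamma_uvv = -0.228979, Gamma_vuu = 0.000000, Gamma_vuv = 0.118033, Gamma_vvv = 0.000000
  tau = 0.500000: gamma = (0.500000, 0.416667), gamma' = (0.000000, 0.166667); Gamma_uuu = 0.000000, Gamma_uuv = 0.000000, Gamma_uvv = -0.229730, Gamma_vuu = 0.000000, Gamma_vuv = 0.117647, Gamma_vvv = 0.000000
  tau = 0.666667: gamma = (0.472222, 0.462963), gamma' = (-0.333333, 0.388889); Gamma_uuu = 0.000000, Gamma_uuv = 0.000000, Gamma_uvv = -0.228979, Gamma_vuu = 0.000000, Gamma_vuv = 0.118033, Gamma_vvv = 0.000000
  tau = 0.833333: gamma = (0.388889, 0.546296), gamma' = (-0.666667, 0.611111); Gamma_uuu = 0.000000, Gamma_uuv = 0.000000, Gamma_uvv = -0.226727, Gamma_vuu = 0.000000, Gamma_vuv = 0.119205, Gamma_vvv = 0.000000
  tau = 1.000000: gamma = (0.250000, 0.666667), gamma' = (-1.000000, 0.833333); Gamma_uuu = 0.000000, Gamma_uuv = 0.000000, Gamma_uvv = -0.222973, Gamma_vuu = 0.000000, Gamma_vuv = 0.121212, Gamma_vvv = 0.000000
step 0: V^u = -0.1250, V^v = 1.0000
step 1: k1 = (-0.111486, -0.128788), k2 = (-0.061628, -0.082519), k3 = (-0.062113, -0.082856), k4 = (-0.012370, -0.039213); V <- V + (h/6)(k1 + 2k2 + 2k3 + k4): V^u = -0.1456, V^v = 0.9723
step 2: k1 = (-0.012369, -0.039209), k2 = (0.036977, 0.002896), k3 = (0.037246, 0.002735), k4 = (0.086661, 0.044405); V <- V + (h/6)(k1 + 2k2 + 2k3 + k4): V^u = -0.1333, V^v = 0.9732
step 3: k1 = (0.086661, 0.044407), k2 = (0.135868, 0.086584), k3 = (0.136842, 0.086545), k4 = (0.186193, 0.130314); V <- V + (h/6)(k1 + 2k2 + 2k3 + k4): V^u = -0.0878, V^v = 1.0021


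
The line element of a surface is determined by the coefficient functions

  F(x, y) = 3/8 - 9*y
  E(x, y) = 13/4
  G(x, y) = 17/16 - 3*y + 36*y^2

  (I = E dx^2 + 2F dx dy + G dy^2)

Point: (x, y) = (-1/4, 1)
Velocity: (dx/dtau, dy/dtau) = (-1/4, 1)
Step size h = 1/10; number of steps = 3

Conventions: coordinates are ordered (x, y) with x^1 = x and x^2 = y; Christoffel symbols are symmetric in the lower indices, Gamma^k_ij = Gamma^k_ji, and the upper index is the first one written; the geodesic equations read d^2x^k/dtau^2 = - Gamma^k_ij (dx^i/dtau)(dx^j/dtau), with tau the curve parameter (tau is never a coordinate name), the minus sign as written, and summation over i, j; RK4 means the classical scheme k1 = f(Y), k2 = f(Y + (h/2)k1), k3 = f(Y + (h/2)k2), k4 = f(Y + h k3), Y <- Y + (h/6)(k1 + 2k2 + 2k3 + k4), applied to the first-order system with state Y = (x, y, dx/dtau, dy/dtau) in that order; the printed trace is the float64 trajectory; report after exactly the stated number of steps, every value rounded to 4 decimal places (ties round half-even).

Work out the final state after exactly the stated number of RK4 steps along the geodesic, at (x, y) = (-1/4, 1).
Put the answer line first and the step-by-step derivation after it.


Answer: x = -0.3168, y = 1.2661, dx/dtau = -0.2028, dy/dtau = 0.7966

f(Y) = (dx/dtau, dy/dtau, -Gamma^x_ij Y'^i Y'^j, -Gamma^y_ij Y'^i Y'^j) with the Gammas evaluated at the stage position; h = 0.100000; intermediate values shown to 6 dp
step 0: x = -0.2500, y = 1.0000, dx/dtau = -0.2500, dy/dtau = 1.0000
step 1:
  k1: at (x, y) = (-0.250000, 1.000000), (dx/dtau, dy/dtau) = (-0.250000, 1.000000); Gamma_xxx = 0.000000, Gamma_xxy = 0.000000, Gamma_xyy = -0.247849, Gamma_yxx = 0.000000, Gamma_yxy = 0.000000, Gamma_yyy = 0.950086; k1 = (-0.250000, 1.000000, 0.247849, -0.950086)
  k2: at (x, y) = (-0.262500, 1.050000), (dx/dtau, dy/dtau) = (-0.237608, 0.952496); Gamma_xxx = 0.000000, Gamma_xxy = 0.000000, Gamma_xyy = -0.225833, Gamma_yxx = 0.000000, Gamma_yxy = 0.000000, Gamma_yyy = 0.910859; k2 = (-0.237608, 0.952496, 0.204886, -0.826375)
  k3: at (x, y) = (-0.261880, 1.047625), (dx/dtau, dy/dtau) = (-0.239756, 0.958681); Gamma_xxx = 0.000000, Gamma_xxy = 0.000000, Gamma_xyy = -0.226813, Gamma_yxx = 0.000000, Gamma_yxy = 0.000000, Gamma_yyy = 0.912658; k3 = (-0.239756, 0.958681, 0.208457, -0.838796)
  k4: at (x, y) = (-0.273976, 1.095868), (dx/dtau, dy/dtau) = (-0.229154, 0.916120); Gamma_xxx = 0.000000, Gamma_xxy = 0.000000, Gamma_xyy = -0.208053, Gamma_yxx = 0.000000, Gamma_yxy = 0.000000, Gamma_yyy = 0.877318; k4 = (-0.229154, 0.916120, 0.174614, -0.736312)
  Y <- Y + (h/6)(k1 + 2k2 + 2k3 + k4): x = -0.2739, y = 1.0956, dx/dtau = -0.2292, dy/dtau = 0.9164
step 2:
  k1: at (x, y) = (-0.273898, 1.095641), (dx/dtau, dy/dtau) = (-0.229181, 0.916388); Gamma_xxx = 0.000000, Gamma_xxy = 0.000000, Gamma_xyy = -0.208136, Gamma_yxx = 0.000000, Gamma_yxy = 0.000000, Gamma_yyy = 0.877478; k1 = (-0.229181, 0.916388, 0.174785, -0.736877)
  k2: at (x, y) = (-0.285357, 1.141461), (dx/dtau, dy/dtau) = (-0.220442, 0.879544); Gamma_xxx = 0.000000, Gamma_xxy = 0.000000, Gamma_xyy = -0.192334, Gamma_yxx = 0.000000, Gamma_yxy = 0.000000, Gamma_yyy = 0.846110; k2 = (-0.220442, 0.879544, 0.148789, -0.654548)
  k3: at (x, y) = (-0.284920, 1.139618), (dx/dtau, dy/dtau) = (-0.221741, 0.883660); Gamma_xxx = 0.000000, Gamma_xxy = 0.000000, Gamma_xyy = -0.192935, Gamma_yxx = 0.000000, Gamma_yxy = 0.000000, Gamma_yyy = 0.847332; k3 = (-0.221741, 0.883660, 0.150654, -0.661643)
  k4: at (x, y) = (-0.296072, 1.184007), (dx/dtau, dy/dtau) = (-0.214115, 0.850223); Gamma_xxx = 0.000000, Gamma_xxy = 0.000000, Gamma_xyy = -0.179183, Gamma_yxx = 0.000000, Gamma_yxy = 0.000000, Gamma_yyy = 0.818753; k4 = (-0.214115, 0.850223, 0.129528, -0.591860)
  Y <- Y + (h/6)(k1 + 2k2 + 2k3 + k4): x = -0.2960, y = 1.1839, dx/dtau = -0.2141, dy/dtau = 0.8504
step 3:
  k1: at (x, y) = (-0.296026, 1.183858), (dx/dtau, dy/dtau) = (-0.214128, 0.850369); Gamma_xxx = 0.000000, Gamma_xxy = 0.000000, Gamma_xyy = -0.179227, Gamma_yxx = 0.000000, Gamma_yxy = 0.000000, Gamma_yyy = 0.818846; k1 = (-0.214128, 0.850369, 0.129604, -0.592130)
  k2: at (x, y) = (-0.306732, 1.226377), (dx/dtau, dy/dtau) = (-0.207647, 0.820762); Gamma_xxx = 0.000000, Gamma_xxy = 0.000000, Gamma_xyy = -0.167357, Gamma_yxx = 0.000000, Gamma_yxy = 0.000000, Gamma_yyy = 0.793076; k2 = (-0.207647, 0.820762, 0.112740, -0.534257)
  k3: at (x, y) = (-0.306408, 1.224896), (dx/dtau, dy/dtau) = (-0.208491, 0.823656); Gamma_xxx = 0.000000, Gamma_xxy = 0.000000, Gamma_xyy = -0.167750, Gamma_yxx = 0.000000, Gamma_yxy = 0.000000, Gamma_yyy = 0.793949; k3 = (-0.208491, 0.823656, 0.113803, -0.538622)
  k4: at (x, y) = (-0.316875, 1.266224), (dx/dtau, dy/dtau) = (-0.202747, 0.796507); Gamma_xxx = 0.000000, Gamma_xxy = 0.000000, Gamma_xyy = -0.157251, Gamma_yxx = 0.000000, Gamma_yxy = 0.000000, Gamma_yyy = 0.770250; k4 = (-0.202747, 0.796507, 0.099763, -0.488664)
  Y <- Y + (h/6)(k1 + 2k2 + 2k3 + k4): x = -0.3168, y = 1.2661, dx/dtau = -0.2028, dy/dtau = 0.7966


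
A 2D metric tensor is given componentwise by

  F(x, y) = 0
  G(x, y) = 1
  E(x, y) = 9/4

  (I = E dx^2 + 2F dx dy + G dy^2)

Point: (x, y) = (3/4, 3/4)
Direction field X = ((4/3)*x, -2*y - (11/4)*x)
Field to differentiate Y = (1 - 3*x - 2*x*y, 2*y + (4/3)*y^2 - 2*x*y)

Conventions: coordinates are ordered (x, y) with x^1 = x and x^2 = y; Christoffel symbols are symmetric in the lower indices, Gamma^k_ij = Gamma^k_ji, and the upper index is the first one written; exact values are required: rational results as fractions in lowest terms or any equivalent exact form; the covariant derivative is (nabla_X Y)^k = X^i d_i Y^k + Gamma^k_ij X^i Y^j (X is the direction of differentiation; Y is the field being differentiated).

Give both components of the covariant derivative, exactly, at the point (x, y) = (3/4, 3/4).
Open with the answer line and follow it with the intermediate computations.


Answer: (nabla_X Y)^x = 27/32, (nabla_X Y)^y = -333/32

E = 9/4, F = 0, G = 1 at the point
E_x = 0, E_y = 0, F_x = 0, F_y = 0, G_x = 0, G_y = 0
EG - F^2 = 9/4;  g^inv = (4/9) * [[1, 0], [0, 9/4]]
first-kind symbols [ij,l] = (1/2)(d_i g_jl + d_j g_il - d_l g_ij): [xx,x] = E_x/2 = 0, [xx,y] = F_x - E_y/2 = 0, [xy,x] = E_y/2 = 0, [xy,y] = G_x/2 = 0, [yy,x] = F_y - G_x/2 = 0, [yy,y] = G_y/2 = 0
Gamma^x_ij = (G*[ij,x] - F*[ij,y])/(EG - F^2), Gamma^y_ij = (E*[ij,y] - F*[ij,x])/(EG - F^2)
Gamma_xxx = 0, Gamma_xxy = 0, Gamma_xyy = 0, Gamma_yxx = 0, Gamma_yxy = 0, Gamma_yyy = 0
X = (1, -57/16), Y = (-19/8, 9/8) at the point


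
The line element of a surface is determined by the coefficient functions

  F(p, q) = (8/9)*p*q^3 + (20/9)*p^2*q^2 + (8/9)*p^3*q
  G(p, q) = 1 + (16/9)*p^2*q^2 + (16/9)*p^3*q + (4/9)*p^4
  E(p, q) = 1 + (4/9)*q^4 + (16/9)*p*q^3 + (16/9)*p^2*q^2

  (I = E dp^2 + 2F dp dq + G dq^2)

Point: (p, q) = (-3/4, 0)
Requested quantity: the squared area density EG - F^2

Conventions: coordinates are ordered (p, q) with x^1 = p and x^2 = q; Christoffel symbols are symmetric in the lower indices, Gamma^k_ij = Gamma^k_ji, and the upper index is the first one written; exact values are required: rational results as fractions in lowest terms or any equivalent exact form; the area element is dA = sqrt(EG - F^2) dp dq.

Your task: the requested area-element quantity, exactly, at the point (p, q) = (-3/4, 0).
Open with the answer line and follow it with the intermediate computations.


Answer: EG - F^2 = 73/64

E = 1, F = 0, G = 73/64; EG - F^2 = 73/64


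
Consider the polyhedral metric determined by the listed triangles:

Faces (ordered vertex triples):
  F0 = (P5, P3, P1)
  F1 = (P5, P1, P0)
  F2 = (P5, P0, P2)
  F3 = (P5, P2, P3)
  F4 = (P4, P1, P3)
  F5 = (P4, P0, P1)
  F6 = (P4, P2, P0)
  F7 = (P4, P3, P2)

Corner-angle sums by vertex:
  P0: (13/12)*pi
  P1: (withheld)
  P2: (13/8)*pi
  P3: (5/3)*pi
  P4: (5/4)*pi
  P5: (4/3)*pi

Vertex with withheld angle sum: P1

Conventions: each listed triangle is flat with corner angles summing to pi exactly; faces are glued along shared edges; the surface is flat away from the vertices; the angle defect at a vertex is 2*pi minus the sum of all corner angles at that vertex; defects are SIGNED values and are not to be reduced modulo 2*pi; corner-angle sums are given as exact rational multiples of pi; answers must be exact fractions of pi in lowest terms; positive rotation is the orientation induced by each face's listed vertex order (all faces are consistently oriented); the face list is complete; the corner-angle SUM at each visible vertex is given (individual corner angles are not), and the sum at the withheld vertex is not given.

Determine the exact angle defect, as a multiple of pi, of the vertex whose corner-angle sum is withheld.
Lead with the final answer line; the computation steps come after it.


Answer: defect(P1) = (23/24)*pi

V = 6, E = 12, F = 8; chi = V - E + F = 2
Gauss-Bonnet: total defect = 2*pi*chi = 4*pi; visible defects sum to (73/24)*pi


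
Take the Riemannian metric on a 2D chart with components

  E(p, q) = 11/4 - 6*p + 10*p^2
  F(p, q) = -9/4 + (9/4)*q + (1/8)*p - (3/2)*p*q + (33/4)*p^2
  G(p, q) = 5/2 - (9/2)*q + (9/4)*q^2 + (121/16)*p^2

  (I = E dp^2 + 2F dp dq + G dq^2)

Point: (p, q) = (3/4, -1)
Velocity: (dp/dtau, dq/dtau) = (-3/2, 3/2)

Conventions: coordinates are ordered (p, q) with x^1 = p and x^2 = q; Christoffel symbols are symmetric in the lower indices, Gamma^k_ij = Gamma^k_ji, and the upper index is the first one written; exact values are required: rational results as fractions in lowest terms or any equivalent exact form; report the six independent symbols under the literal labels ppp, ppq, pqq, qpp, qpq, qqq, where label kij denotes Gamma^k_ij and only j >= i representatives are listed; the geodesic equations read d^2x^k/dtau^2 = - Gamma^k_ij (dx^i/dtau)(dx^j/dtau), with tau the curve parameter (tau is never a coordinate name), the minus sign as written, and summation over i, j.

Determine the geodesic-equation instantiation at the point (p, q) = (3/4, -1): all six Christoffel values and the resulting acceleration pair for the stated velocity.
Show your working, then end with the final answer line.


E = 31/8, F = 87/64, G = 3457/256 at the point
E_p = 9, E_q = 0, F_p = 14, F_q = 9/8, G_p = 363/32, G_q = -9
EG - F^2 = 206765/4096;  g^inv = (4096/206765) * [[3457/256, -87/64], [-87/64, 31/8]]
first-kind symbols [ij,l] = (1/2)(d_i g_jl + d_j g_il - d_l g_ij): [pp,p] = E_p/2 = 9/2, [pp,q] = F_p - E_q/2 = 14, [pq,p] = E_q/2 = 0, [pq,q] = G_p/2 = 363/64, [qq,p] = F_q - G_p/2 = -291/64, [qq,q] = G_q/2 = -9/2
Gamma^p_ij = (G*[ij,p] - F*[ij,q])/(EG - F^2), Gamma^q_ij = (E*[ij,q] - F*[ij,p])/(EG - F^2)
Gamma_ppp = 170952/206765, Gamma_ppq = -31581/206765, Gamma_pqq = -905763/827060, Gamma_qpp = 197152/206765, Gamma_qpq = 90024/206765, Gamma_qqq = -46107/206765
d^2p/dtau^2 = -(Gamma_ppp*(-3/2)^2 + 2*Gamma_ppq*(-3/2)*(3/2) + Gamma_pqq*(3/2)^2) = -21249/254480
d^2q/dtau^2 = -(Gamma_qpp*(-3/2)^2 + 2*Gamma_qpq*(-3/2)*(3/2) + Gamma_qqq*(3/2)^2) = 20079/63620

Answer: Gamma_ppp = 170952/206765, Gamma_ppq = -31581/206765, Gamma_pqq = -905763/827060, Gamma_qpp = 197152/206765, Gamma_qpq = 90024/206765, Gamma_qqq = -46107/206765; accelerations (d^2p/dtau^2, d^2q/dtau^2) = (-21249/254480, 20079/63620)


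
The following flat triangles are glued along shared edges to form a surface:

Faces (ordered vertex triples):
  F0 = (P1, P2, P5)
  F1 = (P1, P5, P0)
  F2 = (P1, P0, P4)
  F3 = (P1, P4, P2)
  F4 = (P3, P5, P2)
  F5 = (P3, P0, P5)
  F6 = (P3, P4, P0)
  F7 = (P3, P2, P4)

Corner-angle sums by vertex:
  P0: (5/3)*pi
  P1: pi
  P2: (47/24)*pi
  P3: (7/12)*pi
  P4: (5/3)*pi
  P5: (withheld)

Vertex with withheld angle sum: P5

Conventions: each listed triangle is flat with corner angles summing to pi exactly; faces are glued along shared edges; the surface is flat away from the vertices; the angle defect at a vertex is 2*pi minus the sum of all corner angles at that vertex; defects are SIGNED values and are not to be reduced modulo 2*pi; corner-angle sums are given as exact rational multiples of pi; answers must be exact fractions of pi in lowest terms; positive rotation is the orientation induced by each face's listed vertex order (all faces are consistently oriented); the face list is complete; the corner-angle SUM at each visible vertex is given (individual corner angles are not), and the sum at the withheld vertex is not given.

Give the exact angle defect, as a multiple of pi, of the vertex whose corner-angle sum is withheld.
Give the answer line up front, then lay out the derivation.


Answer: defect(P5) = (7/8)*pi

V = 6, E = 12, F = 8; chi = V - E + F = 2
Gauss-Bonnet: total defect = 2*pi*chi = 4*pi; visible defects sum to (25/8)*pi


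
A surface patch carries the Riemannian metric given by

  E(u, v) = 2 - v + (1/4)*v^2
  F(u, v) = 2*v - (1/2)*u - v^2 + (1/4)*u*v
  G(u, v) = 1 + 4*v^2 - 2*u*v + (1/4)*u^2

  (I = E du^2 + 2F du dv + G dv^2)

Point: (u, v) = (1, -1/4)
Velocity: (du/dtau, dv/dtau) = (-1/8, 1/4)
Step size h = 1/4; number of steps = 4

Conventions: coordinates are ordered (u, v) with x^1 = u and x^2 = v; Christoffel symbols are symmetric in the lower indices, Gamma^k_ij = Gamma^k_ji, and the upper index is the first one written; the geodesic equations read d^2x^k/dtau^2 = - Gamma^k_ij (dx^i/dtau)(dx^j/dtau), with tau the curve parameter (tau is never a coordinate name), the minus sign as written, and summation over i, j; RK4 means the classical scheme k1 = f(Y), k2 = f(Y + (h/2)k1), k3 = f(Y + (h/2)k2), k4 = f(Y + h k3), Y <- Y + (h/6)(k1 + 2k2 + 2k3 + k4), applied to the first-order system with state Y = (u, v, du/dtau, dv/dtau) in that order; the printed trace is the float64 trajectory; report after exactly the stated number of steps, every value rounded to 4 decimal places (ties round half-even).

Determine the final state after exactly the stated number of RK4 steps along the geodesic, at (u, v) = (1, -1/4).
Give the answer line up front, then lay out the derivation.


Answer: u = 0.8397, v = 0.0253, du/dtau = -0.2056, dv/dtau = 0.3000

f(Y) = (du/dtau, dv/dtau, -Gamma^u_ij Y'^i Y'^j, -Gamma^v_ij Y'^i Y'^j) with the Gammas evaluated at the stage position; h = 0.250000; intermediate values shown to 6 dp
step 0: u = 1.0000, v = -0.2500, du/dtau = -0.1250, dv/dtau = 0.2500
step 1:
  k1: at (u, v) = (1.000000, -0.250000), (du/dtau, dv/dtau) = (-0.125000, 0.250000); Gamma_uuu = 0.000000, Gamma_uuv = -0.172249, Gamma_uvv = 0.688995, Gamma_vuu = 0.000000, Gamma_vuv = 0.153110, Gamma_vvv = -0.612440; k1 = (-0.125000, 0.250000, -0.053828, 0.047847)
  k2: at (u, v) = (0.984375, -0.218750), (du/dtau, dv/dtau) = (-0.131728, 0.255981); Gamma_uuu = 0.000000, Gamma_uuv = -0.179219, Gamma_uvv = 0.716875, Gamma_vuu = 0.000000, Gamma_vuv = 0.150190, Gamma_vvv = -0.600761; k2 = (-0.131728, 0.255981, -0.059061, 0.049494)
  k3: at (u, v) = (0.983534, -0.218002), (du/dtau, dv/dtau) = (-0.132383, 0.256187); Gamma_uuu = 0.000000, Gamma_uuv = -0.179413, Gamma_uvv = 0.717651, Gamma_vuu = 0.000000, Gamma_vuv = 0.150094, Gamma_vvv = -0.600374; k3 = (-0.132383, 0.256187, -0.059270, 0.049584)
  k4: at (u, v) = (0.966904, -0.185953), (du/dtau, dv/dtau) = (-0.139818, 0.262396); Gamma_uuu = 0.000000, Gamma_uuv = -0.186755, Gamma_uvv = 0.747019, Gamma_vuu = 0.000000, Gamma_vuv = 0.146153, Gamma_vvv = -0.584614; k4 = (-0.139818, 0.262396, -0.065137, 0.050976)
  Y <- Y + (h/6)(k1 + 2k2 + 2k3 + k4): u = 0.9670, v = -0.1860, du/dtau = -0.1398, dv/dtau = 0.2624
step 2:
  k1: at (u, v) = (0.966957, -0.185970), (du/dtau, dv/dtau) = (-0.139818, 0.262374); Gamma_uuu = 0.000000, Gamma_uuv = -0.186749, Gamma_uvv = 0.746994, Gamma_vuu = 0.000000, Gamma_vuv = 0.146158, Gamma_vvv = -0.584630; k1 = (-0.139818, 0.262374, -0.065125, 0.050969)
  k2: at (u, v) = (0.949479, -0.153173), (du/dtau, dv/dtau) = (-0.147958, 0.268745); Gamma_uuu = 0.000000, Gamma_uuv = -0.194391, Gamma_uvv = 0.777562, Gamma_vuu = 0.000000, Gamma_vuv = 0.141034, Gamma_vvv = -0.564137; k2 = (-0.147958, 0.268745, -0.071618, 0.051960)
  k3: at (u, v) = (0.948462, -0.152376), (du/dtau, dv/dtau) = (-0.148770, 0.268869); Gamma_uuu = 0.000000, Gamma_uuv = -0.194609, Gamma_uvv = 0.778437, Gamma_vuu = 0.000000, Gamma_vuv = 0.140865, Gamma_vvv = -0.563461; k3 = (-0.148770, 0.268869, -0.071842, 0.052002)
  k4: at (u, v) = (0.929764, -0.118752), (du/dtau, dv/dtau) = (-0.157778, 0.275375); Gamma_uuu = 0.000000, Gamma_uuv = -0.202509, Gamma_uvv = 0.810037, Gamma_vuu = 0.000000, Gamma_vuv = 0.134267, Gamma_vvv = -0.537070; k4 = (-0.157778, 0.275375, -0.079023, 0.052394)
  Y <- Y + (h/6)(k1 + 2k2 + 2k3 + k4): u = 0.9298, v = -0.1188, du/dtau = -0.1578, dv/dtau = 0.2753
step 3:
  k1: at (u, v) = (0.929829, -0.118762), (du/dtau, dv/dtau) = (-0.157779, 0.275345); Gamma_uuu = 0.000000, Gamma_uuv = -0.202504, Gamma_uvv = 0.810015, Gamma_vuu = 0.000000, Gamma_vuv = 0.134273, Gamma_vvv = -0.537093; k1 = (-0.157779, 0.275345, -0.079006, 0.052386)
  k2: at (u, v) = (0.910107, -0.084344), (du/dtau, dv/dtau) = (-0.167655, 0.281893); Gamma_uuu = 0.000000, Gamma_uuv = -0.210525, Gamma_uvv = 0.842099, Gamma_vuu = 0.000000, Gamma_vuv = 0.125999, Gamma_vvv = -0.503998; k2 = (-0.167655, 0.281893, -0.086815, 0.051959)
  k3: at (u, v) = (0.908873, -0.083526), (du/dtau, dv/dtau) = (-0.168631, 0.281839); Gamma_uuu = 0.000000, Gamma_uuv = -0.210754, Gamma_uvv = 0.843015, Gamma_vuu = 0.000000, Gamma_vuv = 0.125730, Gamma_vvv = -0.502920; k3 = (-0.168631, 0.281839, -0.086997, 0.051900)
  k4: at (u, v) = (0.887672, -0.048302), (du/dtau, dv/dtau) = (-0.179528, 0.288319); Gamma_uuu = 0.000000, Gamma_uuv = -0.218746, Gamma_uvv = 0.874983, Gamma_vuu = 0.000000, Gamma_vuv = 0.115431, Gamma_vvv = -0.461725; k4 = (-0.179528, 0.288319, -0.095381, 0.050332)
  Y <- Y + (h/6)(k1 + 2k2 + 2k3 + k4): u = 0.8878, v = -0.0483, du/dtau = -0.1795, dv/dtau = 0.2883
step 4:
  k1: at (u, v) = (0.887751, -0.048298), (du/dtau, dv/dtau) = (-0.179529, 0.288279); Gamma_uuu = 0.000000, Gamma_uuv = -0.218743, Gamma_uvv = 0.874970, Gamma_vuu = 0.000000, Gamma_vuv = 0.115437, Gamma_vvv = -0.461747; k1 = (-0.179529, 0.288279, -0.095356, 0.050322)
  k2: at (u, v) = (0.865310, -0.012264), (du/dtau, dv/dtau) = (-0.191449, 0.294570); Gamma_uuu = 0.000000, Gamma_uuv = -0.226472, Gamma_uvv = 0.905888, Gamma_vuu = 0.000000, Gamma_vuv = 0.102908, Gamma_vvv = -0.411632; k2 = (-0.191449, 0.294570, -0.104149, 0.047325)
  k3: at (u, v) = (0.863820, -0.011477), (du/dtau, dv/dtau) = (-0.192548, 0.294195); Gamma_uuu = 0.000000, Gamma_uuv = -0.226680, Gamma_uvv = 0.906719, Gamma_vuu = 0.000000, Gamma_vuv = 0.102520, Gamma_vvv = -0.410081; k3 = (-0.192548, 0.294195, -0.104158, 0.047108)
  k4: at (u, v) = (0.839614, 0.025250), (du/dtau, dv/dtau) = (-0.205569, 0.300056); Gamma_uuu = 0.000000, Gamma_uuv = -0.233831, Gamma_uvv = 0.935326, Gamma_vuu = 0.000000, Gamma_vuv = 0.087460, Gamma_vvv = -0.349839; k4 = (-0.205569, 0.300056, -0.113057, 0.042287)
  Y <- Y + (h/6)(k1 + 2k2 + 2k3 + k4): u = 0.8397, v = 0.0253, du/dtau = -0.2056, dv/dtau = 0.3000


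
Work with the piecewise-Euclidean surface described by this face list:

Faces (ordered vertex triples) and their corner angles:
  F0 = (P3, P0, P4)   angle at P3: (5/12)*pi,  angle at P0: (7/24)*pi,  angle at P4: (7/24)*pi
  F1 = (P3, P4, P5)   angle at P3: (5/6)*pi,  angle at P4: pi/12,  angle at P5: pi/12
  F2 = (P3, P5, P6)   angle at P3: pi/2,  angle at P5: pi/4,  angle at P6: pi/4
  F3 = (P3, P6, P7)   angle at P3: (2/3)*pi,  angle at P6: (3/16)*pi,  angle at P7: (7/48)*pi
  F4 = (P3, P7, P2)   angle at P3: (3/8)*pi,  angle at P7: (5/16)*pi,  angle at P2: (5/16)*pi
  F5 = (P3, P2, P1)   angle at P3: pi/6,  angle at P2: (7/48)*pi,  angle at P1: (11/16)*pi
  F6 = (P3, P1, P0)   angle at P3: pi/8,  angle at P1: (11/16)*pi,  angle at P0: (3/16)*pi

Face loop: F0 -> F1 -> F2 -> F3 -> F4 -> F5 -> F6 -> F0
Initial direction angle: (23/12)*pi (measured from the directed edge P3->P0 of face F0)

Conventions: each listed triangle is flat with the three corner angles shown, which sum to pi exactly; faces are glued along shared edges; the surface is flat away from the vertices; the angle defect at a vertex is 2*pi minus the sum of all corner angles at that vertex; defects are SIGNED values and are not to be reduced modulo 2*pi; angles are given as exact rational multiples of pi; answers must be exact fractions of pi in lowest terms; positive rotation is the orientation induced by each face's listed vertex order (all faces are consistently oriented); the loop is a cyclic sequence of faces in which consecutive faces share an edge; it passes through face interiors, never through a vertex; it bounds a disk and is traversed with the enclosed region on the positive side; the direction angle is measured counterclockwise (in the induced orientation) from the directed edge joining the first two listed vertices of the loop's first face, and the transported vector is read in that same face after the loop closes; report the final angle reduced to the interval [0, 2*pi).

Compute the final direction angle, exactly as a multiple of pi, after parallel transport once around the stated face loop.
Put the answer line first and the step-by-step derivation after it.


Answer: final direction angle = (5/6)*pi

enclosed vertex P3: corner angles sum to (37/12)*pi, defect = 2*pi - (37/12)*pi = (-13/12)*pi
adding the enclosed defects to the starting angle (mod 2*pi, induced orientation) gives the holonomy
final angle = (23/12)*pi - (13/12)*pi = (5/6)*pi (mod 2*pi)
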